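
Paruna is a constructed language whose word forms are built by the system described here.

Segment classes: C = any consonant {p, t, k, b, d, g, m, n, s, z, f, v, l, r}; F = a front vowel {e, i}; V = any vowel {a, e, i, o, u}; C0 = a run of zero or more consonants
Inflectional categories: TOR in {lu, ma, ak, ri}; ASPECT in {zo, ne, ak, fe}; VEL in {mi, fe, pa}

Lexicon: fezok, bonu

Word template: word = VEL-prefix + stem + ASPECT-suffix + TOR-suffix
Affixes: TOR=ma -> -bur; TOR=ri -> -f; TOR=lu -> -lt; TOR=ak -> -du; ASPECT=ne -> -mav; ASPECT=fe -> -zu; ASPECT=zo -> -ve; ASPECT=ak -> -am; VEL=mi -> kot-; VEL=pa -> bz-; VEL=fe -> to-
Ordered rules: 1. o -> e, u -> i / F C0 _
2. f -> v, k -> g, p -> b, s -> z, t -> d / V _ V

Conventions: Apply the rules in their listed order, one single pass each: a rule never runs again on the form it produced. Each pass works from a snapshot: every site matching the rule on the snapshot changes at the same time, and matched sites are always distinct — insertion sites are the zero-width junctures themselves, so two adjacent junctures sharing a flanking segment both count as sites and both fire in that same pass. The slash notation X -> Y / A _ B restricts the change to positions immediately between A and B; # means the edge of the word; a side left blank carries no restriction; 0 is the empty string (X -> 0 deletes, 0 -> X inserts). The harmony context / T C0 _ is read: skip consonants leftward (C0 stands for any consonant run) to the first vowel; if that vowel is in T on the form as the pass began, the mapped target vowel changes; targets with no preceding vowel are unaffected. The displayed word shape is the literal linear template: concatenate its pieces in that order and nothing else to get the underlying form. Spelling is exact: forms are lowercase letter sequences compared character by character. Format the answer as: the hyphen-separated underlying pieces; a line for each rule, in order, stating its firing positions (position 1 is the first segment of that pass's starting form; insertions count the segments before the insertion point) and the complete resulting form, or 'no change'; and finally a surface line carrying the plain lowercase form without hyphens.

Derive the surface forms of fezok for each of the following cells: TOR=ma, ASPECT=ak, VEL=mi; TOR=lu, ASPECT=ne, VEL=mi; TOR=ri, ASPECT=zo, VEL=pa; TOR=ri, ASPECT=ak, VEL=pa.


cell TOR=ma, ASPECT=ak, VEL=mi:
underlying: kot-fezok-am-bur
1. o -> e, u -> i / F C0 _: fires at position(s) 7: kotfezekambur
2. f -> v, k -> g, p -> b, s -> z, t -> d / V _ V: fires at position(s) 8: kotfezegambur
surface: kotfezegambur

cell TOR=lu, ASPECT=ne, VEL=mi:
underlying: kot-fezok-mav-lt
1. o -> e, u -> i / F C0 _: fires at position(s) 7: kotfezekmavlt
2. f -> v, k -> g, p -> b, s -> z, t -> d / V _ V: no change
surface: kotfezekmavlt

cell TOR=ri, ASPECT=zo, VEL=pa:
underlying: bz-fezok-ve-f
1. o -> e, u -> i / F C0 _: fires at position(s) 6: bzfezekvef
2. f -> v, k -> g, p -> b, s -> z, t -> d / V _ V: no change
surface: bzfezekvef

cell TOR=ri, ASPECT=ak, VEL=pa:
underlying: bz-fezok-am-f
1. o -> e, u -> i / F C0 _: fires at position(s) 6: bzfezekamf
2. f -> v, k -> g, p -> b, s -> z, t -> d / V _ V: fires at position(s) 7: bzfezegamf
surface: bzfezegamf


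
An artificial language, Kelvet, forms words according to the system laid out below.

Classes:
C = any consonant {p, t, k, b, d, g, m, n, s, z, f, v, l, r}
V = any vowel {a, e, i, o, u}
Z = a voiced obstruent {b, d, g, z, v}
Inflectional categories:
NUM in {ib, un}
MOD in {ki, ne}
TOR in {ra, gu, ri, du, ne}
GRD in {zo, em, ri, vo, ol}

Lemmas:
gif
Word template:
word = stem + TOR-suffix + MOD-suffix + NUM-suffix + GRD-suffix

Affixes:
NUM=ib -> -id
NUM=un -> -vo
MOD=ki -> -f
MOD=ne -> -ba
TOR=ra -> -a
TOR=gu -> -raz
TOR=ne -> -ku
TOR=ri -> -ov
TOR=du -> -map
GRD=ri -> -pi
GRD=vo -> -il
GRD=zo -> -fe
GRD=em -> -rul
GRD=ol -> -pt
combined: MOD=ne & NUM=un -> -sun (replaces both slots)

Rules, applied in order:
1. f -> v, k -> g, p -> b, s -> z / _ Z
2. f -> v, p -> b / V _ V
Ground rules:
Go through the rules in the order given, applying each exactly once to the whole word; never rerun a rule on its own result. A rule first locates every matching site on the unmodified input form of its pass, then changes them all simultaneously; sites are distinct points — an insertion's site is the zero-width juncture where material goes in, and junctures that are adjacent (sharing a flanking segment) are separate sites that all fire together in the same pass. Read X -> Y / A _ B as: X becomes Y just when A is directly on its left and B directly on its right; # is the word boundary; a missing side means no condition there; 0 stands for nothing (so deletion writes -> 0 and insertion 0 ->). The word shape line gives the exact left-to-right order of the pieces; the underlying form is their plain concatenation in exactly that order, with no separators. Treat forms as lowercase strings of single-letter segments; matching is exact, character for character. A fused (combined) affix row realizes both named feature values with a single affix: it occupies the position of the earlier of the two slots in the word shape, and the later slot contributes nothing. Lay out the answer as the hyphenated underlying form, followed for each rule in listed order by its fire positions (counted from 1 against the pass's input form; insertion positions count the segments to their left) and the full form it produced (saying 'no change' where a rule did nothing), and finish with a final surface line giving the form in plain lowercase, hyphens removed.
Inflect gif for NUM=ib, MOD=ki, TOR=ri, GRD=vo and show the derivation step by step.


underlying: gif-ov-f-id-il
1. f -> v, k -> g, p -> b, s -> z / _ Z: no change
2. f -> v, p -> b / V _ V: fires at position(s) 3: givovfidil
surface: givovfidil


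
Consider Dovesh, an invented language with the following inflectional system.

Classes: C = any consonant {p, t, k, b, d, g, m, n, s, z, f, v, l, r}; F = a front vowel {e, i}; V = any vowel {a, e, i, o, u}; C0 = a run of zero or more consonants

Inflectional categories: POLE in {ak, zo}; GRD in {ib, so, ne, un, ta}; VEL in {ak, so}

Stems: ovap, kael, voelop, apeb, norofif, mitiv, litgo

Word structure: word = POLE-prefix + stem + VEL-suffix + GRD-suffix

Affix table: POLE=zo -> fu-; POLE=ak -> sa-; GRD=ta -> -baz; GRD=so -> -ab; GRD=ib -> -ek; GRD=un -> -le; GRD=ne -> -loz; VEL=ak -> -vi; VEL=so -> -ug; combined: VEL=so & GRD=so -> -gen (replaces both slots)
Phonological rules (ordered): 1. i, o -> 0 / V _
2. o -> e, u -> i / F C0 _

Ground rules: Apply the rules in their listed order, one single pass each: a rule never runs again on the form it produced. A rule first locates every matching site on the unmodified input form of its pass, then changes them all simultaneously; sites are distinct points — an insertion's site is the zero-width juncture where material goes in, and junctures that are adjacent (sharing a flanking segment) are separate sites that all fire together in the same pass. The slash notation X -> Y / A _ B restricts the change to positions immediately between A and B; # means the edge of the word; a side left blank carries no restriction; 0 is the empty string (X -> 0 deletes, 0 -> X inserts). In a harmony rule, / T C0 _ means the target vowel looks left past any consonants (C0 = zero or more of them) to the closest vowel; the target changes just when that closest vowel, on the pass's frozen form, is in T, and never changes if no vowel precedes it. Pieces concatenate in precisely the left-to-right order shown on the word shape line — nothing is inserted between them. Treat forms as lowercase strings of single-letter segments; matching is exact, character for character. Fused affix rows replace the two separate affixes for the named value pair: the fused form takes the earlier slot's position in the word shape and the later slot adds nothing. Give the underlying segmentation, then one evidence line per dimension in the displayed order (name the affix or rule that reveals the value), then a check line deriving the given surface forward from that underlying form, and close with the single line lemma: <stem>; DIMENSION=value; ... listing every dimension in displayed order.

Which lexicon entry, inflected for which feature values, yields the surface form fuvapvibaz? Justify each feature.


underlying: fu-ovap-vi-baz
POLE=zo - signalled by the affix fu-
GRD=ta - signalled by the affix -baz
VEL=ak - signalled by the affix -vi
check: fuovapvibaz -> fuvapvibaz -> fuvapvibaz
lemma: ovap; POLE=zo; GRD=ta; VEL=ak


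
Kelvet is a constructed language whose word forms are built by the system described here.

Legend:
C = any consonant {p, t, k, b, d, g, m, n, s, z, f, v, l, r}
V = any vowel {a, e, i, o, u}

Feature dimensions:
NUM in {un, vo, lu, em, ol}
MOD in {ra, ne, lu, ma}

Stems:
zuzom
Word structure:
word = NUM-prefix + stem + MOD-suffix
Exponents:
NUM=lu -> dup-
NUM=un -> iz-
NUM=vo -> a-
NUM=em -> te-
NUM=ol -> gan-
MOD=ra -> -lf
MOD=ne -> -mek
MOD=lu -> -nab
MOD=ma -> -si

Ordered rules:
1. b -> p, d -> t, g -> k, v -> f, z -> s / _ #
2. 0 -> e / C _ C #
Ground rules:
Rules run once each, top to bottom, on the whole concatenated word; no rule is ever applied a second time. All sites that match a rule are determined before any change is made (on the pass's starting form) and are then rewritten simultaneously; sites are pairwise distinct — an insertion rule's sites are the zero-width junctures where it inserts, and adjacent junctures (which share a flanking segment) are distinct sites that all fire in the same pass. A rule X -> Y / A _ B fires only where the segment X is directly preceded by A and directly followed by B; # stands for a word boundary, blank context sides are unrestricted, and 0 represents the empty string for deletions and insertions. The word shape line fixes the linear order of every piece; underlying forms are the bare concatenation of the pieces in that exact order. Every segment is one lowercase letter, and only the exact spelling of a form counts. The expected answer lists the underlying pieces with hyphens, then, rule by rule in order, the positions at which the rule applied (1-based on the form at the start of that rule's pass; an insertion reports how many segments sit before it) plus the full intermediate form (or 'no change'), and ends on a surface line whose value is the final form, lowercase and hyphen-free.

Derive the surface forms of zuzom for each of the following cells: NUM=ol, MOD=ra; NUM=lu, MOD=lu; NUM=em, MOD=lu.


cell NUM=ol, MOD=ra:
underlying: gan-zuzom-lf
1. b -> p, d -> t, g -> k, v -> f, z -> s / _ #: no change
2. 0 -> e / C _ C #: inserts after position(s) 9: ganzuzomlef
surface: ganzuzomlef

cell NUM=lu, MOD=lu:
underlying: dup-zuzom-nab
1. b -> p, d -> t, g -> k, v -> f, z -> s / _ #: fires at position(s) 11: dupzuzomnap
2. 0 -> e / C _ C #: no change
surface: dupzuzomnap

cell NUM=em, MOD=lu:
underlying: te-zuzom-nab
1. b -> p, d -> t, g -> k, v -> f, z -> s / _ #: fires at position(s) 10: tezuzomnap
2. 0 -> e / C _ C #: no change
surface: tezuzomnap


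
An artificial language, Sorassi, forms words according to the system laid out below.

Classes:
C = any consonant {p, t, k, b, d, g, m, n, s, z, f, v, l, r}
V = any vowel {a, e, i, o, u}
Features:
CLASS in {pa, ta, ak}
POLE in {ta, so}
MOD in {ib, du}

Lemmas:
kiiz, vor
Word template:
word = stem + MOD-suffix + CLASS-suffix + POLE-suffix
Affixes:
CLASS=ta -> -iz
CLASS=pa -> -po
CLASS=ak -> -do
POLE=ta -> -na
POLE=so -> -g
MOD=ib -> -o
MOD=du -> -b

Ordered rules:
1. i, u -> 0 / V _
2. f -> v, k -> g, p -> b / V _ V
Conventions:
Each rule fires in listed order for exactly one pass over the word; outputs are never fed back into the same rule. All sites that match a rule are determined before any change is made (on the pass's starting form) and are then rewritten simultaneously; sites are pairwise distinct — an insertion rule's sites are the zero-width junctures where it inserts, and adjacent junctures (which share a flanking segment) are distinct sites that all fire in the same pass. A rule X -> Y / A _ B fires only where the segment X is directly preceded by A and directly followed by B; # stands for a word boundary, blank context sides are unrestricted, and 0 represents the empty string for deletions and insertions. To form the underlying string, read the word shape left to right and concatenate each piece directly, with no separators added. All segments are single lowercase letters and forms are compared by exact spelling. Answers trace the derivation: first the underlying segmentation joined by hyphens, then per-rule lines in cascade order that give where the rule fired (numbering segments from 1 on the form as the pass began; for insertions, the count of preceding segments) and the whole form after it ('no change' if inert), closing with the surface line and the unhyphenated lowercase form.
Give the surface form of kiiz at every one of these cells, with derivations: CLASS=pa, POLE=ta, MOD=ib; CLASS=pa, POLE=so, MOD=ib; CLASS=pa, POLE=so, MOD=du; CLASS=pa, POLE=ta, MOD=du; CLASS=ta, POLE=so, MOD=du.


cell CLASS=pa, POLE=ta, MOD=ib:
underlying: kiiz-o-po-na
1. i, u -> 0 / V _: fires at position(s) 3: kizopona
2. f -> v, k -> g, p -> b / V _ V: fires at position(s) 5: kizobona
surface: kizobona

cell CLASS=pa, POLE=so, MOD=ib:
underlying: kiiz-o-po-g
1. i, u -> 0 / V _: fires at position(s) 3: kizopog
2. f -> v, k -> g, p -> b / V _ V: fires at position(s) 5: kizobog
surface: kizobog

cell CLASS=pa, POLE=so, MOD=du:
underlying: kiiz-b-po-g
1. i, u -> 0 / V _: fires at position(s) 3: kizbpog
2. f -> v, k -> g, p -> b / V _ V: no change
surface: kizbpog

cell CLASS=pa, POLE=ta, MOD=du:
underlying: kiiz-b-po-na
1. i, u -> 0 / V _: fires at position(s) 3: kizbpona
2. f -> v, k -> g, p -> b / V _ V: no change
surface: kizbpona

cell CLASS=ta, POLE=so, MOD=du:
underlying: kiiz-b-iz-g
1. i, u -> 0 / V _: fires at position(s) 3: kizbizg
2. f -> v, k -> g, p -> b / V _ V: no change
surface: kizbizg


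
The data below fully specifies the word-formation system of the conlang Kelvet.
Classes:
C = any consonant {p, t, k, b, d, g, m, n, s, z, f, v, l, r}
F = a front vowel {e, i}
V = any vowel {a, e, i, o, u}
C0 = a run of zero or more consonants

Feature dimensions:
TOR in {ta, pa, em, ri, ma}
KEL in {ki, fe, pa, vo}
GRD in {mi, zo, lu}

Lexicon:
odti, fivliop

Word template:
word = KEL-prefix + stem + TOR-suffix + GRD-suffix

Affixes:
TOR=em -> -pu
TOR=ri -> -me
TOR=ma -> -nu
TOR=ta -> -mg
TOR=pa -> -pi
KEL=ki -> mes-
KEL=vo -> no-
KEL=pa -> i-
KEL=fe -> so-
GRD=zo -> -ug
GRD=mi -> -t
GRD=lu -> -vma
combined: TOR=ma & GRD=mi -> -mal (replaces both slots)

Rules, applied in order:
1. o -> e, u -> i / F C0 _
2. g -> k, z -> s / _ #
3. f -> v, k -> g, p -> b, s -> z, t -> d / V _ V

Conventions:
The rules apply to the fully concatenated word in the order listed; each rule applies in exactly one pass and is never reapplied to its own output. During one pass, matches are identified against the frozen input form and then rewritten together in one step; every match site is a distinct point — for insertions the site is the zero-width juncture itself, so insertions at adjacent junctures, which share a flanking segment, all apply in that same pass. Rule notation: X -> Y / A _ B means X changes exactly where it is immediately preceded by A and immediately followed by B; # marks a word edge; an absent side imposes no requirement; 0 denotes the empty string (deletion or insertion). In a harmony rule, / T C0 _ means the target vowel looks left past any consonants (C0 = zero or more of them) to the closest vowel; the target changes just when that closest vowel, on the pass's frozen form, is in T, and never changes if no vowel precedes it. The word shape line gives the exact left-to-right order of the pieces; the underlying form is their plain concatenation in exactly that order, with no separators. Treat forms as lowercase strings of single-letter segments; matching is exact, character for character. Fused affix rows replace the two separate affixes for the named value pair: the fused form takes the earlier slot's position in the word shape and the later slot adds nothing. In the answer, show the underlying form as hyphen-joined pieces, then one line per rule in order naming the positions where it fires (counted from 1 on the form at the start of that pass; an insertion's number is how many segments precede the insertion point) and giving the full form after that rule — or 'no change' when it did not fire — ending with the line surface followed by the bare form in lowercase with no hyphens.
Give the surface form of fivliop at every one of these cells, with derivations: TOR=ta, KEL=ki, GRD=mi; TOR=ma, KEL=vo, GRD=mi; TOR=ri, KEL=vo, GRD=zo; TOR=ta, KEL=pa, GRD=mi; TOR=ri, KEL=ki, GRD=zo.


cell TOR=ta, KEL=ki, GRD=mi:
underlying: mes-fivliop-mg-t
1. o -> e, u -> i / F C0 _: fires at position(s) 9: mesfivliepmgt
2. g -> k, z -> s / _ #: no change
3. f -> v, k -> g, p -> b, s -> z, t -> d / V _ V: no change
surface: mesfivliepmgt

cell TOR=ma, KEL=vo, GRD=mi:
underlying: no-fivliop-mal
1. o -> e, u -> i / F C0 _: fires at position(s) 8: nofivliepmal
2. g -> k, z -> s / _ #: no change
3. f -> v, k -> g, p -> b, s -> z, t -> d / V _ V: fires at position(s) 3: novivliepmal
surface: novivliepmal

cell TOR=ri, KEL=vo, GRD=zo:
underlying: no-fivliop-me-ug
1. o -> e, u -> i / F C0 _: fires at position(s) 8, 12: nofivliepmeig
2. g -> k, z -> s / _ #: fires at position(s) 13: nofivliepmeik
3. f -> v, k -> g, p -> b, s -> z, t -> d / V _ V: fires at position(s) 3: novivliepmeik
surface: novivliepmeik

cell TOR=ta, KEL=pa, GRD=mi:
underlying: i-fivliop-mg-t
1. o -> e, u -> i / F C0 _: fires at position(s) 7: ifivliepmgt
2. g -> k, z -> s / _ #: no change
3. f -> v, k -> g, p -> b, s -> z, t -> d / V _ V: fires at position(s) 2: ivivliepmgt
surface: ivivliepmgt

cell TOR=ri, KEL=ki, GRD=zo:
underlying: mes-fivliop-me-ug
1. o -> e, u -> i / F C0 _: fires at position(s) 9, 13: mesfivliepmeig
2. g -> k, z -> s / _ #: fires at position(s) 14: mesfivliepmeik
3. f -> v, k -> g, p -> b, s -> z, t -> d / V _ V: no change
surface: mesfivliepmeik


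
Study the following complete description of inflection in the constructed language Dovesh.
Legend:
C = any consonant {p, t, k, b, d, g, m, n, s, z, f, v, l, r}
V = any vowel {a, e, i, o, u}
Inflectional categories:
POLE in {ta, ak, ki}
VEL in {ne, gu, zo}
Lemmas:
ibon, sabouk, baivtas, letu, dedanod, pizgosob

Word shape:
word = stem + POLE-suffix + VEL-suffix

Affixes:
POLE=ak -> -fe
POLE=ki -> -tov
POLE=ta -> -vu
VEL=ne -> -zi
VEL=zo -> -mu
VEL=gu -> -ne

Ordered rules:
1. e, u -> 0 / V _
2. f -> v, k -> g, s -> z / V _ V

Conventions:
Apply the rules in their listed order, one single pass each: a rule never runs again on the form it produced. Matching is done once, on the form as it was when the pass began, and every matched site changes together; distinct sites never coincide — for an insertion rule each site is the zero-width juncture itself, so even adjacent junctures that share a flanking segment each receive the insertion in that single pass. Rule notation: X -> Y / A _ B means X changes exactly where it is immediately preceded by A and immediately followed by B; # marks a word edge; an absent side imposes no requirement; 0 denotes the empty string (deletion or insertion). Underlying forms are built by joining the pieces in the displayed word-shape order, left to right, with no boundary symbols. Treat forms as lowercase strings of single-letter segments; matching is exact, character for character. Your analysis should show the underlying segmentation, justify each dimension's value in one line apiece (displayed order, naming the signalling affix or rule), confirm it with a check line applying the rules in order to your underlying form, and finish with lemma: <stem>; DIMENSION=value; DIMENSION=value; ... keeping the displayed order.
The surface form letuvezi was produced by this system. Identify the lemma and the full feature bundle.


underlying: letu-fe-zi
POLE=ak - signalled by the affix -fe
VEL=ne - signalled by the affix -zi
check: letufezi -> letufezi -> letuvezi
lemma: letu; POLE=ak; VEL=ne


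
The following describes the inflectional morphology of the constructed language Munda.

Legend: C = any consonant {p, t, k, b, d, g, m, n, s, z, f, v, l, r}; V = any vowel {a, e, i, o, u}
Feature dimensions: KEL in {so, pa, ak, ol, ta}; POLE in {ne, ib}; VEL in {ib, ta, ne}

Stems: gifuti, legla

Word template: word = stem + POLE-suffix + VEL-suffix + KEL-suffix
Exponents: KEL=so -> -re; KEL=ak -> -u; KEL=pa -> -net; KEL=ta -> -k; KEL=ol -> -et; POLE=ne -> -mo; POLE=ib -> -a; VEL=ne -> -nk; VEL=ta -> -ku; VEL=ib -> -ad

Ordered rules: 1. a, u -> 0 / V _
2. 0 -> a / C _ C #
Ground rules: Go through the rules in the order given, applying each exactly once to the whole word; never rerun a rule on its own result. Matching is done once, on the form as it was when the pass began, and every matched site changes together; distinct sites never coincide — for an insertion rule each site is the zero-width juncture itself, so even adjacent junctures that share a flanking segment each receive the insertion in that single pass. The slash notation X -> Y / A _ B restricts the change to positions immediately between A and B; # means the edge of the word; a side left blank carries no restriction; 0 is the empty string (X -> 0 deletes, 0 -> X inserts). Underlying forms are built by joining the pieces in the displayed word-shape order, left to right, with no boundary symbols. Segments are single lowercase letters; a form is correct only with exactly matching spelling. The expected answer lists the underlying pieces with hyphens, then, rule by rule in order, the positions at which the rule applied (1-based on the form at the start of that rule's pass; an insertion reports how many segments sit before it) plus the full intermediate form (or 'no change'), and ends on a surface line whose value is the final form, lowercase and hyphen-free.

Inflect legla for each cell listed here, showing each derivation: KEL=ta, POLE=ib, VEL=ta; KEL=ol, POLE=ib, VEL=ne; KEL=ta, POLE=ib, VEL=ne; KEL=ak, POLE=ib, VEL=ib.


cell KEL=ta, POLE=ib, VEL=ta:
underlying: legla-a-ku-k
1. a, u -> 0 / V _: fires at position(s) 6: leglakuk
2. 0 -> a / C _ C #: no change
surface: leglakuk

cell KEL=ol, POLE=ib, VEL=ne:
underlying: legla-a-nk-et
1. a, u -> 0 / V _: fires at position(s) 6: leglanket
2. 0 -> a / C _ C #: no change
surface: leglanket

cell KEL=ta, POLE=ib, VEL=ne:
underlying: legla-a-nk-k
1. a, u -> 0 / V _: fires at position(s) 6: leglankk
2. 0 -> a / C _ C #: inserts after position(s) 7: leglankak
surface: leglankak

cell KEL=ak, POLE=ib, VEL=ib:
underlying: legla-a-ad-u
1. a, u -> 0 / V _: fires at position(s) 6, 7: legladu
2. 0 -> a / C _ C #: no change
surface: legladu


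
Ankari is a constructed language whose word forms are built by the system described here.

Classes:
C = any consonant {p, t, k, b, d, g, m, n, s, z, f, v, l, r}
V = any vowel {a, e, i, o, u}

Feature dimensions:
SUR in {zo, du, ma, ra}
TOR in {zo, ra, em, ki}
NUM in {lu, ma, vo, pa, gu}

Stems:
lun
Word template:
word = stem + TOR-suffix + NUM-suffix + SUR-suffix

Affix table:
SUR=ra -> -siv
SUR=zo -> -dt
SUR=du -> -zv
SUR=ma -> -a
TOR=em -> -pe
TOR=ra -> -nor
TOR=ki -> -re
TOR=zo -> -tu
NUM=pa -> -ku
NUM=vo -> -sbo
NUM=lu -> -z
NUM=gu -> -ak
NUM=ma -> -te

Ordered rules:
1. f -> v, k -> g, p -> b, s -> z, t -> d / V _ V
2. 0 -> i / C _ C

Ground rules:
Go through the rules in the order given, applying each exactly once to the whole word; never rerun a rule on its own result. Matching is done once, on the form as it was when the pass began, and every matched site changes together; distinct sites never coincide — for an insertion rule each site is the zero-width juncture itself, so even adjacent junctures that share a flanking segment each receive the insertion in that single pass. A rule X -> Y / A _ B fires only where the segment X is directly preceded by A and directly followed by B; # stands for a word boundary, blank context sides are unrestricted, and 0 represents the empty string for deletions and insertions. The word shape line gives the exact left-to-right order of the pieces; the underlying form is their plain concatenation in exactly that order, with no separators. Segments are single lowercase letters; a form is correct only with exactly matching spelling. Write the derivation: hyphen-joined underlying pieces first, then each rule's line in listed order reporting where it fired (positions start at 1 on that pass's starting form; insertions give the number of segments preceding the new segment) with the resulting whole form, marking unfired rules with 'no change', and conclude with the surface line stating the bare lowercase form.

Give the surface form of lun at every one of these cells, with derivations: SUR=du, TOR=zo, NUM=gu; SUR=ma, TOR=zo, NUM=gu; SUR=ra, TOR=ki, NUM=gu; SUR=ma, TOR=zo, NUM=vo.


cell SUR=du, TOR=zo, NUM=gu:
underlying: lun-tu-ak-zv
1. f -> v, k -> g, p -> b, s -> z, t -> d / V _ V: no change
2. 0 -> i / C _ C: inserts after position(s) 3, 7, 8: lunituakiziv
surface: lunituakiziv

cell SUR=ma, TOR=zo, NUM=gu:
underlying: lun-tu-ak-a
1. f -> v, k -> g, p -> b, s -> z, t -> d / V _ V: fires at position(s) 7: luntuaga
2. 0 -> i / C _ C: inserts after position(s) 3: lunituaga
surface: lunituaga

cell SUR=ra, TOR=ki, NUM=gu:
underlying: lun-re-ak-siv
1. f -> v, k -> g, p -> b, s -> z, t -> d / V _ V: no change
2. 0 -> i / C _ C: inserts after position(s) 3, 7: lunireakisiv
surface: lunireakisiv

cell SUR=ma, TOR=zo, NUM=vo:
underlying: lun-tu-sbo-a
1. f -> v, k -> g, p -> b, s -> z, t -> d / V _ V: no change
2. 0 -> i / C _ C: inserts after position(s) 3, 6: lunitusiboa
surface: lunitusiboa


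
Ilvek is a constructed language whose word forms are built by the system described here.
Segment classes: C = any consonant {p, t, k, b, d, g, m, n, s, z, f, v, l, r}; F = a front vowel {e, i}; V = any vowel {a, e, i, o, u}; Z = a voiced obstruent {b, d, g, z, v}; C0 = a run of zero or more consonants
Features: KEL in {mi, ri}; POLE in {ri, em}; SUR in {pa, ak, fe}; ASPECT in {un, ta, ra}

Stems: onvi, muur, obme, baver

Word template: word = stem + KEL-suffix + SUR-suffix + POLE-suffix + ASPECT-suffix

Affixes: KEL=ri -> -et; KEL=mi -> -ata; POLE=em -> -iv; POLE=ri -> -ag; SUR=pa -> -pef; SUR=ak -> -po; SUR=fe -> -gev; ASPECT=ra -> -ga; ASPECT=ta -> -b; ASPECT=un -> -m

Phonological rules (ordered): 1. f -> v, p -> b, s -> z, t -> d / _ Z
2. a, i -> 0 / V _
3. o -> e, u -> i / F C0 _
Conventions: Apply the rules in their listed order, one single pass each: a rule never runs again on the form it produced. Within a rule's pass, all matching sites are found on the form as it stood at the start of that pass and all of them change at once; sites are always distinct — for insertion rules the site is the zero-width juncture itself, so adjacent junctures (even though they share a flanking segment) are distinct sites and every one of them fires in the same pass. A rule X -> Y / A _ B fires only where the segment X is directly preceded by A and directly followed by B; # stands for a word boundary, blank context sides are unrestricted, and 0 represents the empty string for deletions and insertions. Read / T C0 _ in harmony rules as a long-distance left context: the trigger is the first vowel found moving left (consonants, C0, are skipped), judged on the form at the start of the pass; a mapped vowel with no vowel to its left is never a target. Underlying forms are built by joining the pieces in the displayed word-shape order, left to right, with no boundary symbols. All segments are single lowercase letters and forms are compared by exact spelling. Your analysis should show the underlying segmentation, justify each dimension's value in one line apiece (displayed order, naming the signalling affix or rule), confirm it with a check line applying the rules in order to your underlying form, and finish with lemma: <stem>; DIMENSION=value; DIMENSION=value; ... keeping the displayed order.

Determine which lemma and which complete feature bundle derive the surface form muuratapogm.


underlying: muur-ata-po-ag-m
KEL=mi - signalled by the affix -ata
POLE=ri - signalled by the affix -ag
SUR=ak - signalled by the affix -po
ASPECT=un - signalled by the affix -m
check: muuratapoagm -> muuratapoagm -> muuratapogm -> muuratapogm
lemma: muur; KEL=mi; POLE=ri; SUR=ak; ASPECT=un


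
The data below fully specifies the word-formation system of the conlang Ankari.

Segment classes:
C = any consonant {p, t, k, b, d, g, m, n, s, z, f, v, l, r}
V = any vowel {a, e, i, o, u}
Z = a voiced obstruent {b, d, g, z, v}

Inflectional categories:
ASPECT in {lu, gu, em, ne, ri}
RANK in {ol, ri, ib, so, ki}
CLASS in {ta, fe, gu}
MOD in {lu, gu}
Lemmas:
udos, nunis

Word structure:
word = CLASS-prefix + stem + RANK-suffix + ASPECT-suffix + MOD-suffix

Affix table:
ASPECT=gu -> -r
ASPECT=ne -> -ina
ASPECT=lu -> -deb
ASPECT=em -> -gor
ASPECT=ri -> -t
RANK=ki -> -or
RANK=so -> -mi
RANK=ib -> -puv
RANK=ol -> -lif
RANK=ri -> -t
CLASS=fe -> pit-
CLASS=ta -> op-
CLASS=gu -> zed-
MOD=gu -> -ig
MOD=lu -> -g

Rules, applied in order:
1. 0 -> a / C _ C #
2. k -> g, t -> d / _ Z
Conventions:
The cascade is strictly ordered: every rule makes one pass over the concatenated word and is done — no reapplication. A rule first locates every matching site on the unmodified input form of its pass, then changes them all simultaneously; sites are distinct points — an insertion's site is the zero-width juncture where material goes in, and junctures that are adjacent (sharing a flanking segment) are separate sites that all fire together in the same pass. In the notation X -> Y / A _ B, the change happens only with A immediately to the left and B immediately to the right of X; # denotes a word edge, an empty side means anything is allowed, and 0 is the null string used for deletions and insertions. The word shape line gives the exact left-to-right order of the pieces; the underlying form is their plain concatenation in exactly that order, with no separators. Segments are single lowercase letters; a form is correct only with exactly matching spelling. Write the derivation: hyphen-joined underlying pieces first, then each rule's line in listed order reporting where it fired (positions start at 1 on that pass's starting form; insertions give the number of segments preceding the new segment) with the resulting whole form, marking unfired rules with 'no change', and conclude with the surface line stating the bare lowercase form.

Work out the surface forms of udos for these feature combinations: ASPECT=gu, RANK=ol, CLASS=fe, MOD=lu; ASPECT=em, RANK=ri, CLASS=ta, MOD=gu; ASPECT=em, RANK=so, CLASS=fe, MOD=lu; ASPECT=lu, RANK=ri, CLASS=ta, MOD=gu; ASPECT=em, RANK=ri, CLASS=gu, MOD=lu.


cell ASPECT=gu, RANK=ol, CLASS=fe, MOD=lu:
underlying: pit-udos-lif-r-g
1. 0 -> a / C _ C #: inserts after position(s) 11: pitudoslifrag
2. k -> g, t -> d / _ Z: no change
surface: pitudoslifrag

cell ASPECT=em, RANK=ri, CLASS=ta, MOD=gu:
underlying: op-udos-t-gor-ig
1. 0 -> a / C _ C #: no change
2. k -> g, t -> d / _ Z: fires at position(s) 7: opudosdgorig
surface: opudosdgorig

cell ASPECT=em, RANK=so, CLASS=fe, MOD=lu:
underlying: pit-udos-mi-gor-g
1. 0 -> a / C _ C #: inserts after position(s) 12: pitudosmigorag
2. k -> g, t -> d / _ Z: no change
surface: pitudosmigorag

cell ASPECT=lu, RANK=ri, CLASS=ta, MOD=gu:
underlying: op-udos-t-deb-ig
1. 0 -> a / C _ C #: no change
2. k -> g, t -> d / _ Z: fires at position(s) 7: opudosddebig
surface: opudosddebig

cell ASPECT=em, RANK=ri, CLASS=gu, MOD=lu:
underlying: zed-udos-t-gor-g
1. 0 -> a / C _ C #: inserts after position(s) 11: zedudostgorag
2. k -> g, t -> d / _ Z: fires at position(s) 8: zedudosdgorag
surface: zedudosdgorag


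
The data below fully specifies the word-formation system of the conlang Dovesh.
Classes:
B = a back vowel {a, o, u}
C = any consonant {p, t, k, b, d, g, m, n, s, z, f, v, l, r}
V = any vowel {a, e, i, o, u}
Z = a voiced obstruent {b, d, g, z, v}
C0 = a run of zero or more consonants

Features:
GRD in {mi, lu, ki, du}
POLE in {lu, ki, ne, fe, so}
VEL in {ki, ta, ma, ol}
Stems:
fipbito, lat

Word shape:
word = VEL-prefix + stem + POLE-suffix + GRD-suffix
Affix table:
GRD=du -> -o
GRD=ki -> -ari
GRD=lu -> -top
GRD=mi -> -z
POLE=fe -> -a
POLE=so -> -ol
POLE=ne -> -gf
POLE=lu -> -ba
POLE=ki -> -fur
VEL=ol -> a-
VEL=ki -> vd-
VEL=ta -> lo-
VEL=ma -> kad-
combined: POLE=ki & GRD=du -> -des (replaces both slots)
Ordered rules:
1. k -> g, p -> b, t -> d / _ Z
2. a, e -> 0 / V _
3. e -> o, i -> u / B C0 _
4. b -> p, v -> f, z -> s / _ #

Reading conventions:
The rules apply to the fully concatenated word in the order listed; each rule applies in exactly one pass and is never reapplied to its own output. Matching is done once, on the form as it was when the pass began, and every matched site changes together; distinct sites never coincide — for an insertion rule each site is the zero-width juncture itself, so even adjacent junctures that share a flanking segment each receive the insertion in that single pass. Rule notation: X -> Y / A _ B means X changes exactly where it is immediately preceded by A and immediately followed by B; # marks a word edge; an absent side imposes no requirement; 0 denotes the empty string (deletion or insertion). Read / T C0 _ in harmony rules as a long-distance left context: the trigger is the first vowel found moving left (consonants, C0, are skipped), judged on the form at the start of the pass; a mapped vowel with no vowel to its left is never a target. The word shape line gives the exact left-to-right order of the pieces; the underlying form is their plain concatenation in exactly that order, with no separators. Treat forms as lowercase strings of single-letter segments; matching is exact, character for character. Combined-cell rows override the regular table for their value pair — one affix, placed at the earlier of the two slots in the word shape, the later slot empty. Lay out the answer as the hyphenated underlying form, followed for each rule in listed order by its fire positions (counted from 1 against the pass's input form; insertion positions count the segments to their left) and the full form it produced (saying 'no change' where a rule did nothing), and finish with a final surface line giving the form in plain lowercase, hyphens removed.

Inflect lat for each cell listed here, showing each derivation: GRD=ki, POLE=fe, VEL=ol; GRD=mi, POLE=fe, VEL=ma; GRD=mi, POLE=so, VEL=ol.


cell GRD=ki, POLE=fe, VEL=ol:
underlying: a-lat-a-ari
1. k -> g, p -> b, t -> d / _ Z: no change
2. a, e -> 0 / V _: fires at position(s) 6: alatari
3. e -> o, i -> u / B C0 _: fires at position(s) 7: alataru
4. b -> p, v -> f, z -> s / _ #: no change
surface: alataru

cell GRD=mi, POLE=fe, VEL=ma:
underlying: kad-lat-a-z
1. k -> g, p -> b, t -> d / _ Z: no change
2. a, e -> 0 / V _: no change
3. e -> o, i -> u / B C0 _: no change
4. b -> p, v -> f, z -> s / _ #: fires at position(s) 8: kadlatas
surface: kadlatas

cell GRD=mi, POLE=so, VEL=ol:
underlying: a-lat-ol-z
1. k -> g, p -> b, t -> d / _ Z: no change
2. a, e -> 0 / V _: no change
3. e -> o, i -> u / B C0 _: no change
4. b -> p, v -> f, z -> s / _ #: fires at position(s) 7: alatols
surface: alatols


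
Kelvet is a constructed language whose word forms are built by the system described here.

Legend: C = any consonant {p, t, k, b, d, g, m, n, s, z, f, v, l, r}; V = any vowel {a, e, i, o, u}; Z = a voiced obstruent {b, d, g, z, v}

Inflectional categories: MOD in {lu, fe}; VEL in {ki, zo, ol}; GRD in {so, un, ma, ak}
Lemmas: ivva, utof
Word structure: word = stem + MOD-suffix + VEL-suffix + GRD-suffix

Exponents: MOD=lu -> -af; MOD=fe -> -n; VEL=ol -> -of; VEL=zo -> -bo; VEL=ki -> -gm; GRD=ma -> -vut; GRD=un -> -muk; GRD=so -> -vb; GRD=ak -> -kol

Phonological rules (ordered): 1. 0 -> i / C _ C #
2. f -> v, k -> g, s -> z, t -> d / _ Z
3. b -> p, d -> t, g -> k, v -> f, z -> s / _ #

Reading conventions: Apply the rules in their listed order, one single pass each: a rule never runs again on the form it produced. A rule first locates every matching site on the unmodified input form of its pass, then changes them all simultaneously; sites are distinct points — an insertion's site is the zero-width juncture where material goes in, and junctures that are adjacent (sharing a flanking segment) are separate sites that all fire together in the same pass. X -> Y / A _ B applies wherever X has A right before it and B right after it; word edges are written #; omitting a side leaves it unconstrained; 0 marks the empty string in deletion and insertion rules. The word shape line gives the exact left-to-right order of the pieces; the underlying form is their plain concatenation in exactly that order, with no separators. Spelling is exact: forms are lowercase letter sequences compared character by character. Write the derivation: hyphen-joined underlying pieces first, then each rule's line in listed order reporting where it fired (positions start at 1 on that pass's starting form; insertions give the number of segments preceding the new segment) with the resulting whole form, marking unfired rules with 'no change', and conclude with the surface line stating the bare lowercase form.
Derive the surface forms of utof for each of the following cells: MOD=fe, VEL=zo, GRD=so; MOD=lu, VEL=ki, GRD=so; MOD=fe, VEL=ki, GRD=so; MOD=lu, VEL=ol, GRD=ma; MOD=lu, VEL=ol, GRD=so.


cell MOD=fe, VEL=zo, GRD=so:
underlying: utof-n-bo-vb
1. 0 -> i / C _ C #: inserts after position(s) 8: utofnbovib
2. f -> v, k -> g, s -> z, t -> d / _ Z: no change
3. b -> p, d -> t, g -> k, v -> f, z -> s / _ #: fires at position(s) 10: utofnbovip
surface: utofnbovip

cell MOD=lu, VEL=ki, GRD=so:
underlying: utof-af-gm-vb
1. 0 -> i / C _ C #: inserts after position(s) 9: utofafgmvib
2. f -> v, k -> g, s -> z, t -> d / _ Z: fires at position(s) 6: utofavgmvib
3. b -> p, d -> t, g -> k, v -> f, z -> s / _ #: fires at position(s) 11: utofavgmvip
surface: utofavgmvip

cell MOD=fe, VEL=ki, GRD=so:
underlying: utof-n-gm-vb
1. 0 -> i / C _ C #: inserts after position(s) 8: utofngmvib
2. f -> v, k -> g, s -> z, t -> d / _ Z: no change
3. b -> p, d -> t, g -> k, v -> f, z -> s / _ #: fires at position(s) 10: utofngmvip
surface: utofngmvip

cell MOD=lu, VEL=ol, GRD=ma:
underlying: utof-af-of-vut
1. 0 -> i / C _ C #: no change
2. f -> v, k -> g, s -> z, t -> d / _ Z: fires at position(s) 8: utofafovvut
3. b -> p, d -> t, g -> k, v -> f, z -> s / _ #: no change
surface: utofafovvut

cell MOD=lu, VEL=ol, GRD=so:
underlying: utof-af-of-vb
1. 0 -> i / C _ C #: inserts after position(s) 9: utofafofvib
2. f -> v, k -> g, s -> z, t -> d / _ Z: fires at position(s) 8: utofafovvib
3. b -> p, d -> t, g -> k, v -> f, z -> s / _ #: fires at position(s) 11: utofafovvip
surface: utofafovvip


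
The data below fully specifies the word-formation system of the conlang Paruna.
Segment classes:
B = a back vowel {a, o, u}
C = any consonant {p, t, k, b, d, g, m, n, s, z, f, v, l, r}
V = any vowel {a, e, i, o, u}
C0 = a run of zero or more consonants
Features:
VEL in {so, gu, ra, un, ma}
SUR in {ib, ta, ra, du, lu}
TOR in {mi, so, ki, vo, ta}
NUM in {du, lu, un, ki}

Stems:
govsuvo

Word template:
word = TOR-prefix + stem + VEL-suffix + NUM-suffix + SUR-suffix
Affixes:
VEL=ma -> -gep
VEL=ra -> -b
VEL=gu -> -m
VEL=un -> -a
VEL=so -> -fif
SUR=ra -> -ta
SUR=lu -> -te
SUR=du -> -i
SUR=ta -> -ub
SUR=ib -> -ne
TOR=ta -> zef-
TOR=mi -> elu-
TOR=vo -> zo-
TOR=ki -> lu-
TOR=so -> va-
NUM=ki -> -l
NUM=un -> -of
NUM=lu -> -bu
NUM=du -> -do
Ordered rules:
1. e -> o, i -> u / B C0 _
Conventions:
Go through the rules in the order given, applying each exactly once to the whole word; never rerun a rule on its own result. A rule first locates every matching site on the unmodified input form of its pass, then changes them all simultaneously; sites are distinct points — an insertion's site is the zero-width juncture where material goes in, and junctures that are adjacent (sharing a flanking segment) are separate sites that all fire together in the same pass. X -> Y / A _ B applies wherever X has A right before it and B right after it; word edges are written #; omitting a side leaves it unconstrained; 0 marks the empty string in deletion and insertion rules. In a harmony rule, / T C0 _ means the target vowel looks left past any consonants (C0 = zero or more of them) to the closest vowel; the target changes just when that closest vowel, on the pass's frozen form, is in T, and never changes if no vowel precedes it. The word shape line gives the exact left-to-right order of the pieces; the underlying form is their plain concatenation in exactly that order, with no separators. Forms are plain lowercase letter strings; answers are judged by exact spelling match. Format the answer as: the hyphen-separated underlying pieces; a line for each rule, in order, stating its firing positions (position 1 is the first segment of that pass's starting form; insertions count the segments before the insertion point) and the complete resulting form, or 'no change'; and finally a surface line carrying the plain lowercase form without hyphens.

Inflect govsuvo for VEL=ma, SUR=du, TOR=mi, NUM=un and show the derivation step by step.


underlying: elu-govsuvo-gep-of-i
1. e -> o, i -> u / B C0 _: fires at position(s) 12, 16: elugovsuvogopofu
surface: elugovsuvogopofu
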